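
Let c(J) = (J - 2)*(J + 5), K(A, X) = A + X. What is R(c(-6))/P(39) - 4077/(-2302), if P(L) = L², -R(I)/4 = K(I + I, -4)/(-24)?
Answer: 6205721/3501342 ≈ 1.7724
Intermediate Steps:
c(J) = (-2 + J)*(5 + J)
R(I) = -⅔ + I/3 (R(I) = -4*((I + I) - 4)/(-24) = -4*(2*I - 4)*(-1)/24 = -4*(-4 + 2*I)*(-1)/24 = -4*(⅙ - I/12) = -⅔ + I/3)
R(c(-6))/P(39) - 4077/(-2302) = (-⅔ + (-10 + (-6)² + 3*(-6))/3)/(39²) - 4077/(-2302) = (-⅔ + (-10 + 36 - 18)/3)/1521 - 4077*(-1/2302) = (-⅔ + (⅓)*8)*(1/1521) + 4077/2302 = (-⅔ + 8/3)*(1/1521) + 4077/2302 = 2*(1/1521) + 4077/2302 = 2/1521 + 4077/2302 = 6205721/3501342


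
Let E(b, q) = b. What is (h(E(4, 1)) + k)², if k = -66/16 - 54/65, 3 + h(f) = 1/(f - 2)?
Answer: 15031129/270400 ≈ 55.589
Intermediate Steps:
h(f) = -3 + 1/(-2 + f) (h(f) = -3 + 1/(f - 2) = -3 + 1/(-2 + f))
k = -2577/520 (k = -66*1/16 - 54*1/65 = -33/8 - 54/65 = -2577/520 ≈ -4.9558)
(h(E(4, 1)) + k)² = ((7 - 3*4)/(-2 + 4) - 2577/520)² = ((7 - 12)/2 - 2577/520)² = ((½)*(-5) - 2577/520)² = (-5/2 - 2577/520)² = (-3877/520)² = 15031129/270400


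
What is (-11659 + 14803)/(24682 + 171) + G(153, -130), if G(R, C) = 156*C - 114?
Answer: -506848938/24853 ≈ -20394.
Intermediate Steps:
G(R, C) = -114 + 156*C
(-11659 + 14803)/(24682 + 171) + G(153, -130) = (-11659 + 14803)/(24682 + 171) + (-114 + 156*(-130)) = 3144/24853 + (-114 - 20280) = 3144*(1/24853) - 20394 = 3144/24853 - 20394 = -506848938/24853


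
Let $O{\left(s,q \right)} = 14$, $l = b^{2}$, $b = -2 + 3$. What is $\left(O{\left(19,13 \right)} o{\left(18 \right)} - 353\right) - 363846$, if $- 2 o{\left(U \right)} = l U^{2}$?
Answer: $-366467$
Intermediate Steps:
$b = 1$
$l = 1$ ($l = 1^{2} = 1$)
$o{\left(U \right)} = - \frac{U^{2}}{2}$ ($o{\left(U \right)} = - \frac{1 U^{2}}{2} = - \frac{U^{2}}{2}$)
$\left(O{\left(19,13 \right)} o{\left(18 \right)} - 353\right) - 363846 = \left(14 \left(- \frac{18^{2}}{2}\right) - 353\right) - 363846 = \left(14 \left(\left(- \frac{1}{2}\right) 324\right) - 353\right) - 363846 = \left(14 \left(-162\right) - 353\right) - 363846 = \left(-2268 - 353\right) - 363846 = -2621 - 363846 = -366467$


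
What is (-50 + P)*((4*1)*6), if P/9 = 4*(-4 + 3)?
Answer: -2064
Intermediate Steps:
P = -36 (P = 9*(4*(-4 + 3)) = 9*(4*(-1)) = 9*(-4) = -36)
(-50 + P)*((4*1)*6) = (-50 - 36)*((4*1)*6) = -344*6 = -86*24 = -2064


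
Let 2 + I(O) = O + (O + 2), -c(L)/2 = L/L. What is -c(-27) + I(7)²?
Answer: 198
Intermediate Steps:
c(L) = -2 (c(L) = -2*L/L = -2*1 = -2)
I(O) = 2*O (I(O) = -2 + (O + (O + 2)) = -2 + (O + (2 + O)) = -2 + (2 + 2*O) = 2*O)
-c(-27) + I(7)² = -1*(-2) + (2*7)² = 2 + 14² = 2 + 196 = 198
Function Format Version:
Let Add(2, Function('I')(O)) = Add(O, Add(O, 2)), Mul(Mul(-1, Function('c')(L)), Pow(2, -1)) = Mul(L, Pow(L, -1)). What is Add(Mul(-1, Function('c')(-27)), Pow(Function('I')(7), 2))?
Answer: 198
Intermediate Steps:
Function('c')(L) = -2 (Function('c')(L) = Mul(-2, Mul(L, Pow(L, -1))) = Mul(-2, 1) = -2)
Function('I')(O) = Mul(2, O) (Function('I')(O) = Add(-2, Add(O, Add(O, 2))) = Add(-2, Add(O, Add(2, O))) = Add(-2, Add(2, Mul(2, O))) = Mul(2, O))
Add(Mul(-1, Function('c')(-27)), Pow(Function('I')(7), 2)) = Add(Mul(-1, -2), Pow(Mul(2, 7), 2)) = Add(2, Pow(14, 2)) = Add(2, 196) = 198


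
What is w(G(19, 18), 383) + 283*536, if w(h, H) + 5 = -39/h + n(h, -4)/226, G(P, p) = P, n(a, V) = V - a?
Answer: 651317551/4294 ≈ 1.5168e+5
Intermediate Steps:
w(h, H) = -567/113 - 39/h - h/226 (w(h, H) = -5 + (-39/h + (-4 - h)/226) = -5 + (-39/h + (-4 - h)*(1/226)) = -5 + (-39/h + (-2/113 - h/226)) = -5 + (-2/113 - 39/h - h/226) = -567/113 - 39/h - h/226)
w(G(19, 18), 383) + 283*536 = (1/226)*(-8814 + 19*(-1134 - 1*19))/19 + 283*536 = (1/226)*(1/19)*(-8814 + 19*(-1134 - 19)) + 151688 = (1/226)*(1/19)*(-8814 + 19*(-1153)) + 151688 = (1/226)*(1/19)*(-8814 - 21907) + 151688 = (1/226)*(1/19)*(-30721) + 151688 = -30721/4294 + 151688 = 651317551/4294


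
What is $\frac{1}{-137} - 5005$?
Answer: $- \frac{685686}{137} \approx -5005.0$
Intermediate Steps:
$\frac{1}{-137} - 5005 = - \frac{1}{137} - 5005 = - \frac{685686}{137}$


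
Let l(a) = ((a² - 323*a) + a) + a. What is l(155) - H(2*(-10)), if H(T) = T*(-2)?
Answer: -25770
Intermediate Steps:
H(T) = -2*T
l(a) = a² - 321*a (l(a) = (a² - 322*a) + a = a² - 321*a)
l(155) - H(2*(-10)) = 155*(-321 + 155) - (-2)*2*(-10) = 155*(-166) - (-2)*(-20) = -25730 - 1*40 = -25730 - 40 = -25770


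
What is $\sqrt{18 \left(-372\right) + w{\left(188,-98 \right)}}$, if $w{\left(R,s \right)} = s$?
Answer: $i \sqrt{6794} \approx 82.426 i$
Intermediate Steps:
$\sqrt{18 \left(-372\right) + w{\left(188,-98 \right)}} = \sqrt{18 \left(-372\right) - 98} = \sqrt{-6696 - 98} = \sqrt{-6794} = i \sqrt{6794}$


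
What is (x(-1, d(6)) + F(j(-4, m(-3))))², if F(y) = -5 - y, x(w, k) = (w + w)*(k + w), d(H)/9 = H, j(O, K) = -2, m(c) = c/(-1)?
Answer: 11881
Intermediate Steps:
m(c) = -c (m(c) = c*(-1) = -c)
d(H) = 9*H
x(w, k) = 2*w*(k + w) (x(w, k) = (2*w)*(k + w) = 2*w*(k + w))
(x(-1, d(6)) + F(j(-4, m(-3))))² = (2*(-1)*(9*6 - 1) + (-5 - 1*(-2)))² = (2*(-1)*(54 - 1) + (-5 + 2))² = (2*(-1)*53 - 3)² = (-106 - 3)² = (-109)² = 11881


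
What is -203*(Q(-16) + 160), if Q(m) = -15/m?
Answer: -522725/16 ≈ -32670.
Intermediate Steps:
-203*(Q(-16) + 160) = -203*(-15/(-16) + 160) = -203*(-15*(-1/16) + 160) = -203*(15/16 + 160) = -203*2575/16 = -522725/16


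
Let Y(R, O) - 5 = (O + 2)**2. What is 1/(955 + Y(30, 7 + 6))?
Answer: 1/1185 ≈ 0.00084388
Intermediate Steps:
Y(R, O) = 5 + (2 + O)**2 (Y(R, O) = 5 + (O + 2)**2 = 5 + (2 + O)**2)
1/(955 + Y(30, 7 + 6)) = 1/(955 + (5 + (2 + (7 + 6))**2)) = 1/(955 + (5 + (2 + 13)**2)) = 1/(955 + (5 + 15**2)) = 1/(955 + (5 + 225)) = 1/(955 + 230) = 1/1185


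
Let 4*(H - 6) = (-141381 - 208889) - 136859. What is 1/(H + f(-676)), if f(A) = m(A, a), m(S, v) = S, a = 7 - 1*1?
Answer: -4/489809 ≈ -8.1664e-6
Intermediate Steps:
a = 6 (a = 7 - 1 = 6)
H = -487105/4 (H = 6 + ((-141381 - 208889) - 136859)/4 = 6 + (-350270 - 136859)/4 = 6 + (¼)*(-487129) = 6 - 487129/4 = -487105/4 ≈ -1.2178e+5)
f(A) = A
1/(H + f(-676)) = 1/(-487105/4 - 676) = 1/(-489809/4) = -4/489809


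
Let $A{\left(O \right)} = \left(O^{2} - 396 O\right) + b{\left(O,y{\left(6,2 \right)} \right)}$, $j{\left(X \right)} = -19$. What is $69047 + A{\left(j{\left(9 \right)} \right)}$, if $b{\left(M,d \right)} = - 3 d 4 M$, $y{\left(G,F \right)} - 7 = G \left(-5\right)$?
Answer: $71688$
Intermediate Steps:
$y{\left(G,F \right)} = 7 - 5 G$ ($y{\left(G,F \right)} = 7 + G \left(-5\right) = 7 - 5 G$)
$b{\left(M,d \right)} = - 12 M d$ ($b{\left(M,d \right)} = - 12 d M = - 12 M d$)
$A{\left(O \right)} = O^{2} - 120 O$ ($A{\left(O \right)} = \left(O^{2} - 396 O\right) - 12 O \left(7 - 30\right) = \left(O^{2} - 396 O\right) - 12 O \left(-23\right) = \left(O^{2} - 396 O\right) + 276 O = O^{2} - 120 O$)
$69047 + A{\left(j{\left(9 \right)} \right)} = 69047 - 19 \left(-120 - 19\right) = 69047 - -2641 = 69047 + 2641 = 71688$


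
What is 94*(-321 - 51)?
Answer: -34968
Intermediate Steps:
94*(-321 - 51) = 94*(-372) = -34968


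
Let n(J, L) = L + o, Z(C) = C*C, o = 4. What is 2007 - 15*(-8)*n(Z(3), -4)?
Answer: 2007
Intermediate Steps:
Z(C) = C**2
n(J, L) = 4 + L (n(J, L) = L + 4 = 4 + L)
2007 - 15*(-8)*n(Z(3), -4) = 2007 - 15*(-8)*(4 - 4) = 2007 - (-120)*0 = 2007 - 1*0 = 2007 + 0 = 2007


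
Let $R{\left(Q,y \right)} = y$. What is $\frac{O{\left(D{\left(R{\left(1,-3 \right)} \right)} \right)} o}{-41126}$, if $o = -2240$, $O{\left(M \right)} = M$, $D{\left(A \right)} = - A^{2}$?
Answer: $- \frac{10080}{20563} \approx -0.4902$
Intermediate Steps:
$\frac{O{\left(D{\left(R{\left(1,-3 \right)} \right)} \right)} o}{-41126} = \frac{- \left(-3\right)^{2} \left(-2240\right)}{-41126} = \left(-1\right) 9 \left(-2240\right) \left(- \frac{1}{41126}\right) = \left(-9\right) \left(-2240\right) \left(- \frac{1}{41126}\right) = 20160 \left(- \frac{1}{41126}\right) = - \frac{10080}{20563}$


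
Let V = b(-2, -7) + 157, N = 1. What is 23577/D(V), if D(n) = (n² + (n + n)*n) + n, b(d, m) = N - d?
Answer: 23577/76960 ≈ 0.30635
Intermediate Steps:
b(d, m) = 1 - d
V = 160 (V = (1 - 1*(-2)) + 157 = (1 + 2) + 157 = 3 + 157 = 160)
D(n) = n + 3*n² (D(n) = (n² + (2*n)*n) + n = (n² + 2*n²) + n = 3*n² + n = n + 3*n²)
23577/D(V) = 23577/((160*(1 + 3*160))) = 23577/((160*(1 + 480))) = 23577/((160*481)) = 23577/76960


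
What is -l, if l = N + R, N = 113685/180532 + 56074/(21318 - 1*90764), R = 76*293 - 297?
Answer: -12520597648557/569873876 ≈ -21971.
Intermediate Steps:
R = 21971 (R = 22268 - 297 = 21971)
N = -101281039/569873876 (N = 113685*(1/180532) + 56074/(21318 - 90764) = 10335/16412 + 56074/(-69446) = 10335/16412 + 56074*(-1/69446) = 10335/16412 - 28037/34723 = -101281039/569873876 ≈ -0.17773)
l = 12520597648557/569873876 (l = -101281039/569873876 + 21971 = 12520597648557/569873876 ≈ 21971.)
-l = -1*12520597648557/569873876 = -12520597648557/569873876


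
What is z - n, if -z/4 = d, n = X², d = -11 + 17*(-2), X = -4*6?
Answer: -396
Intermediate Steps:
X = -24
d = -45 (d = -11 - 34 = -45)
n = 576 (n = (-24)² = 576)
z = 180 (z = -4*(-45) = 180)
z - n = 180 - 1*576 = 180 - 576 = -396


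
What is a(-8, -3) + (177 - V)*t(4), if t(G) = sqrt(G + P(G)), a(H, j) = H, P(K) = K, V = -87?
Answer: -8 + 528*sqrt(2) ≈ 738.71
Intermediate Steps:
t(G) = sqrt(2)*sqrt(G) (t(G) = sqrt(G + G) = sqrt(2*G) = sqrt(2)*sqrt(G))
a(-8, -3) + (177 - V)*t(4) = -8 + (177 - 1*(-87))*(sqrt(2)*sqrt(4)) = -8 + (177 + 87)*(sqrt(2)*2) = -8 + 264*(2*sqrt(2)) = -8 + 528*sqrt(2)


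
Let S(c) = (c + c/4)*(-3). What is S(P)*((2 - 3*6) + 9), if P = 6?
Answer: 315/2 ≈ 157.50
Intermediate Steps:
S(c) = -15*c/4 (S(c) = (c + c*(1/4))*(-3) = (c + c/4)*(-3) = (5*c/4)*(-3) = -15*c/4)
S(P)*((2 - 3*6) + 9) = (-15/4*6)*((2 - 3*6) + 9) = -45*((2 - 18) + 9)/2 = -45*(-16 + 9)/2 = -45/2*(-7) = 315/2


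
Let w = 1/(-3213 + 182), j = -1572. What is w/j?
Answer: 1/4764732 ≈ 2.0988e-7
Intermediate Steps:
w = -1/3031 (w = 1/(-3031) = -1/3031 ≈ -0.00032992)
w/j = -1/3031/(-1572) = -1/3031*(-1/1572) = 1/4764732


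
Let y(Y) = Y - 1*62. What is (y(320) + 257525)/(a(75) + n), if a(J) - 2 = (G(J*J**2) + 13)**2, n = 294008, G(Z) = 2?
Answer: 257783/294235 ≈ 0.87611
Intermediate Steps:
a(J) = 227 (a(J) = 2 + (2 + 13)**2 = 2 + 15**2 = 2 + 225 = 227)
y(Y) = -62 + Y (y(Y) = Y - 62 = -62 + Y)
(y(320) + 257525)/(a(75) + n) = ((-62 + 320) + 257525)/(227 + 294008) = (258 + 257525)/294235 = 257783*(1/294235) = 257783/294235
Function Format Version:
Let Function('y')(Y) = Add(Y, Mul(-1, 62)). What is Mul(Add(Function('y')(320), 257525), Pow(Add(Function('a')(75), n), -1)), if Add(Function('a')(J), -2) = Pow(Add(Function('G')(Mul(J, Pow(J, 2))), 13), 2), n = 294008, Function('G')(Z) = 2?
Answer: Rational(257783, 294235) ≈ 0.87611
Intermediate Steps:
Function('a')(J) = 227 (Function('a')(J) = Add(2, Pow(Add(2, 13), 2)) = Add(2, Pow(15, 2)) = Add(2, 225) = 227)
Function('y')(Y) = Add(-62, Y) (Function('y')(Y) = Add(Y, -62) = Add(-62, Y))
Mul(Add(Function('y')(320), 257525), Pow(Add(Function('a')(75), n), -1)) = Mul(Add(Add(-62, 320), 257525), Pow(Add(227, 294008), -1)) = Mul(Add(258, 257525), Pow(294235, -1)) = Mul(257783, Rational(1, 294235)) = Rational(257783, 294235)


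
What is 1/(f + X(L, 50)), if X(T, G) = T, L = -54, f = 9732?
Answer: 1/9678 ≈ 0.00010333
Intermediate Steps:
1/(f + X(L, 50)) = 1/(9732 - 54) = 1/9678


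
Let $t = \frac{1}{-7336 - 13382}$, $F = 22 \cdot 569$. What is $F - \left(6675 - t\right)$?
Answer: $\frac{121055273}{20718} \approx 5843.0$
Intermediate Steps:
$F = 12518$
$t = - \frac{1}{20718}$ ($t = \frac{1}{-20718} = - \frac{1}{20718} \approx -4.8267 \cdot 10^{-5}$)
$F - \left(6675 - t\right) = 12518 - \left(6675 - - \frac{1}{20718}\right) = 12518 - \left(6675 + \frac{1}{20718}\right) = 12518 - \frac{138292651}{20718} = \frac{121055273}{20718}$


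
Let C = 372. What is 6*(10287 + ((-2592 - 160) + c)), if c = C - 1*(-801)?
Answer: 52248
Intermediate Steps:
c = 1173 (c = 372 - 1*(-801) = 372 + 801 = 1173)
6*(10287 + ((-2592 - 160) + c)) = 6*(10287 + ((-2592 - 160) + 1173)) = 6*(10287 + (-2752 + 1173)) = 6*(10287 - 1579) = 6*8708 = 52248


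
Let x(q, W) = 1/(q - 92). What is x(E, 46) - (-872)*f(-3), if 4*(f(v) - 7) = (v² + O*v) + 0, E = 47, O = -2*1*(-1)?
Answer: 304109/45 ≈ 6758.0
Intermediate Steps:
O = 2 (O = -2*(-1) = 2)
x(q, W) = 1/(-92 + q)
f(v) = 7 + v/2 + v²/4 (f(v) = 7 + ((v² + 2*v) + 0)/4 = 7 + (v² + 2*v)/4 = 7 + (v/2 + v²/4) = 7 + v/2 + v²/4)
x(E, 46) - (-872)*f(-3) = 1/(-92 + 47) - (-872)*(7 + (½)*(-3) + (¼)*(-3)²) = 1/(-45) - (-872)*(7 - 3/2 + (¼)*9) = -1/45 - (-872)*(7 - 3/2 + 9/4) = -1/45 - (-872)*31/4 = -1/45 - 1*(-6758) = -1/45 + 6758 = 304109/45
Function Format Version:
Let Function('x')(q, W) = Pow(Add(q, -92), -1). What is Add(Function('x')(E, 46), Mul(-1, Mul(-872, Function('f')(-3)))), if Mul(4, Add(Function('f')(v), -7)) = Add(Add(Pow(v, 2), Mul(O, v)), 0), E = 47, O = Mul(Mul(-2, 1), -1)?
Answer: Rational(304109, 45) ≈ 6758.0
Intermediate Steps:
O = 2 (O = Mul(-2, -1) = 2)
Function('x')(q, W) = Pow(Add(-92, q), -1)
Function('f')(v) = Add(7, Mul(Rational(1, 2), v), Mul(Rational(1, 4), Pow(v, 2))) (Function('f')(v) = Add(7, Mul(Rational(1, 4), Add(Add(Pow(v, 2), Mul(2, v)), 0))) = Add(7, Mul(Rational(1, 4), Add(Pow(v, 2), Mul(2, v)))) = Add(7, Add(Mul(Rational(1, 2), v), Mul(Rational(1, 4), Pow(v, 2)))) = Add(7, Mul(Rational(1, 2), v), Mul(Rational(1, 4), Pow(v, 2))))
Add(Function('x')(E, 46), Mul(-1, Mul(-872, Function('f')(-3)))) = Add(Pow(Add(-92, 47), -1), Mul(-1, Mul(-872, Add(7, Mul(Rational(1, 2), -3), Mul(Rational(1, 4), Pow(-3, 2)))))) = Add(Pow(-45, -1), Mul(-1, Mul(-872, Add(7, Rational(-3, 2), Mul(Rational(1, 4), 9))))) = Add(Rational(-1, 45), Mul(-1, Mul(-872, Add(7, Rational(-3, 2), Rational(9, 4))))) = Add(Rational(-1, 45), Mul(-1, Mul(-872, Rational(31, 4)))) = Add(Rational(-1, 45), Mul(-1, -6758)) = Add(Rational(-1, 45), 6758) = Rational(304109, 45)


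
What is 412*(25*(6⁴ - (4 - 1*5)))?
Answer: 13359100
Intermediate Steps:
412*(25*(6⁴ - (4 - 1*5))) = 412*(25*(1296 - (4 - 5))) = 412*(25*(1296 - 1*(-1))) = 412*(25*(1296 + 1)) = 412*(25*1297) = 412*32425 = 13359100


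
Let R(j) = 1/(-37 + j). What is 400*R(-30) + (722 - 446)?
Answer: 18092/67 ≈ 270.03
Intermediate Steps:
400*R(-30) + (722 - 446) = 400/(-37 - 30) + (722 - 446) = 400/(-67) + 276 = 400*(-1/67) + 276 = -400/67 + 276 = 18092/67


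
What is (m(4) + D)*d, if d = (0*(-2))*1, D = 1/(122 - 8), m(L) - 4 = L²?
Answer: 0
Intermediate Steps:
m(L) = 4 + L²
D = 1/114 ≈ 0.0087719
d = 0 (d = 0*1 = 0)
(m(4) + D)*d = ((4 + 4²) + 1/114)*0 = ((4 + 16) + 1/114)*0 = (20 + 1/114)*0 = (2281/114)*0 = 0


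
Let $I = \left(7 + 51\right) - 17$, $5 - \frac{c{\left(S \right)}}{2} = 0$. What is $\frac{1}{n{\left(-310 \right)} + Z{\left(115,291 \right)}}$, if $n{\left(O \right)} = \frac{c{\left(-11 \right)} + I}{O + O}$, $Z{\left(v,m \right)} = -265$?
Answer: $- \frac{620}{164351} \approx -0.0037724$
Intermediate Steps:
$c{\left(S \right)} = 10$ ($c{\left(S \right)} = 10 - 0 = 10 + 0 = 10$)
$I = 41$ ($I = 58 - 17 = 41$)
$n{\left(O \right)} = \frac{51}{2 O}$ ($n{\left(O \right)} = \frac{10 + 41}{O + O} = \frac{51}{2 O}$)
$\frac{1}{n{\left(-310 \right)} + Z{\left(115,291 \right)}} = \frac{1}{\frac{51}{2 \left(-310\right)} - 265} = \frac{1}{\frac{51}{2} \left(- \frac{1}{310}\right) - 265} = \frac{1}{- \frac{51}{620} - 265} = \frac{1}{- \frac{164351}{620}} = - \frac{620}{164351}$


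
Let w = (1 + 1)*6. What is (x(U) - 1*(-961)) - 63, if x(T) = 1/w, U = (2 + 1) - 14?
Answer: 10777/12 ≈ 898.08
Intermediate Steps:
w = 12 (w = 2*6 = 12)
U = -11 (U = 3 - 14 = -11)
x(T) = 1/12
(x(U) - 1*(-961)) - 63 = (1/12 - 1*(-961)) - 63 = (1/12 + 961) - 63 = 11533/12 - 63 = 10777/12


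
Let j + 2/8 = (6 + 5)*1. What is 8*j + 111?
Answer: 197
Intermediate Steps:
j = 43/4 (j = -¼ + (6 + 5)*1 = -¼ + 11*1 = -¼ + 11 = 43/4 ≈ 10.750)
8*j + 111 = 8*(43/4) + 111 = 86 + 111 = 197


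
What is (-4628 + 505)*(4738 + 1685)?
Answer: -26482029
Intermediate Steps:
(-4628 + 505)*(4738 + 1685) = -4123*6423 = -26482029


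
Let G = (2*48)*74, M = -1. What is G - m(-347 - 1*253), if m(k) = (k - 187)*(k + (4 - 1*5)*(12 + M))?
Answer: -473753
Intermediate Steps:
m(k) = (-187 + k)*(-11 + k) (m(k) = (k - 187)*(k + (4 - 1*5)*(12 - 1)) = (-187 + k)*(k + (4 - 5)*11) = (-187 + k)*(k - 1*11) = (-187 + k)*(k - 11) = (-187 + k)*(-11 + k))
G = 7104 (G = 96*74 = 7104)
G - m(-347 - 1*253) = 7104 - (2057 + (-347 - 1*253)² - 198*(-347 - 1*253)) = 7104 - (2057 + (-347 - 253)² - 198*(-347 - 253)) = 7104 - (2057 + (-600)² - 198*(-600)) = 7104 - (2057 + 360000 + 118800) = 7104 - 1*480857 = 7104 - 480857 = -473753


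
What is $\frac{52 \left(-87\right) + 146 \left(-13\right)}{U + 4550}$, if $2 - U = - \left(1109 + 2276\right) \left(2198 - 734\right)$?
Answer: $- \frac{3211}{2480096} \approx -0.0012947$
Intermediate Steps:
$U = 4955642$ ($U = 2 - - \left(1109 + 2276\right) \left(2198 - 734\right) = 2 - - 3385 \cdot 1464 = 2 - \left(-1\right) 4955640 = 2 - -4955640 = 2 + 4955640 = 4955642$)
$\frac{52 \left(-87\right) + 146 \left(-13\right)}{U + 4550} = \frac{52 \left(-87\right) + 146 \left(-13\right)}{4955642 + 4550} = \frac{-4524 - 1898}{4960192} = \left(-6422\right) \frac{1}{4960192} = - \frac{3211}{2480096}$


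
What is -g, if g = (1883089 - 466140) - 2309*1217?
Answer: 1393104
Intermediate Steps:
g = -1393104 (g = 1416949 - 1*2810053 = 1416949 - 2810053 = -1393104)
-g = -1*(-1393104) = 1393104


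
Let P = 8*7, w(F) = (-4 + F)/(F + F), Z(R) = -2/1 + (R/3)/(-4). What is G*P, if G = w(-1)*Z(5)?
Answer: -1015/3 ≈ -338.33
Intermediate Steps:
Z(R) = -2 - R/12 (Z(R) = -2*1 + (R*(1/3))*(-1/4) = -2 + (R/3)*(-1/4) = -2 - R/12)
w(F) = (-4 + F)/(2*F) (w(F) = (-4 + F)/((2*F)) = (-4 + F)*(1/(2*F)) = (-4 + F)/(2*F))
P = 56
G = -145/24 (G = ((1/2)*(-4 - 1)/(-1))*(-2 - 1/12*5) = ((1/2)*(-1)*(-5))*(-2 - 5/12) = (5/2)*(-29/12) = -145/24 ≈ -6.0417)
G*P = -145/24*56 = -1015/3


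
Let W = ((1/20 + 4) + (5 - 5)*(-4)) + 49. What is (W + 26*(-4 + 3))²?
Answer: 292681/400 ≈ 731.70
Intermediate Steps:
W = 1061/20 (W = ((1*(1/20) + 4) + 0*(-4)) + 49 = ((1/20 + 4) + 0) + 49 = (81/20 + 0) + 49 = 81/20 + 49 = 1061/20 ≈ 53.050)
(W + 26*(-4 + 3))² = (1061/20 + 26*(-4 + 3))² = (1061/20 + 26*(-1))² = (1061/20 - 26)² = (541/20)² = 292681/400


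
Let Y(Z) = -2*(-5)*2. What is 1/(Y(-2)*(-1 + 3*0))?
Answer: -1/20 ≈ -0.050000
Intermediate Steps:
Y(Z) = 20 (Y(Z) = 10*2 = 20)
1/(Y(-2)*(-1 + 3*0)) = 1/(20*(-1 + 3*0)) = 1/(20*(-1 + 0)) = 1/(20*(-1)) = 1/(-20) = -1/20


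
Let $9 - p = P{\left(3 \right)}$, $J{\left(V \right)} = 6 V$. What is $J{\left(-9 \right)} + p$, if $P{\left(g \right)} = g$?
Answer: $-48$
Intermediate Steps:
$p = 6$ ($p = 9 - 3 = 6$)
$J{\left(-9 \right)} + p = 6 \left(-9\right) + 6 = -54 + 6 = -48$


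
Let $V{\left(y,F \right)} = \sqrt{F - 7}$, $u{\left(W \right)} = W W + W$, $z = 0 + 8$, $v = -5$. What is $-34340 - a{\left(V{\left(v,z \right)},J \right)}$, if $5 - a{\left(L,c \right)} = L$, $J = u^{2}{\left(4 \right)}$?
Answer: $-34344$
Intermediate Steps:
$z = 8$
$u{\left(W \right)} = W + W^{2}$ ($u{\left(W \right)} = W^{2} + W = W + W^{2}$)
$V{\left(y,F \right)} = \sqrt{-7 + F}$
$J = 400$ ($J = \left(4 \left(1 + 4\right)\right)^{2} = \left(4 \cdot 5\right)^{2} = 20^{2} = 400$)
$a{\left(L,c \right)} = 5 - L$
$-34340 - a{\left(V{\left(v,z \right)},J \right)} = -34340 - \left(5 - \sqrt{-7 + 8}\right) = -34340 - \left(5 - \sqrt{1}\right) = -34340 - \left(5 - 1\right) = -34340 - 4 = -34344$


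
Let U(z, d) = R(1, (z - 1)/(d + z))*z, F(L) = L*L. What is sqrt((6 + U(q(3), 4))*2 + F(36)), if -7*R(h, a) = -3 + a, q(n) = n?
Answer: 3*sqrt(7134)/7 ≈ 36.198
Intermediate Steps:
R(h, a) = 3/7 - a/7 (R(h, a) = -(-3 + a)/7 = 3/7 - a/7)
F(L) = L**2
U(z, d) = z*(3/7 - (-1 + z)/(7*(d + z))) (U(z, d) = (3/7 - (z - 1)/(7*(d + z)))*z = (3/7 - (-1 + z)/(7*(d + z)))*z = z*(3/7 - (-1 + z)/(7*(d + z))))
sqrt((6 + U(q(3), 4))*2 + F(36)) = sqrt((6 + (1/7)*3*(1 + 2*3 + 3*4)/(4 + 3))*2 + 36**2) = sqrt((6 + (1/7)*3*(1 + 6 + 12)/7)*2 + 1296) = sqrt((6 + (1/7)*3*(1/7)*19)*2 + 1296) = sqrt((6 + 57/49)*2 + 1296) = sqrt((351/49)*2 + 1296) = sqrt(702/49 + 1296) = sqrt(64206/49) = 3*sqrt(7134)/7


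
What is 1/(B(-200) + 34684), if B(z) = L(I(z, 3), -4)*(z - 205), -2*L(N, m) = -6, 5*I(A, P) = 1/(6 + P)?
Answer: 1/33469 ≈ 2.9878e-5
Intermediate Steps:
I(A, P) = 1/(5*(6 + P))
L(N, m) = 3 (L(N, m) = -½*(-6) = 3)
B(z) = -615 + 3*z (B(z) = 3*(z - 205) = 3*(-205 + z) = -615 + 3*z)
1/(B(-200) + 34684) = 1/((-615 + 3*(-200)) + 34684) = 1/((-615 - 600) + 34684) = 1/(-1215 + 34684) = 1/33469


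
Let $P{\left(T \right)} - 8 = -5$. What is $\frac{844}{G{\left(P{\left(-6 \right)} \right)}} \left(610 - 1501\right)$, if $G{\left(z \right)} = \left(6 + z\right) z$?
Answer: $-27852$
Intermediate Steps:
$P{\left(T \right)} = 3$ ($P{\left(T \right)} = 8 - 5 = 3$)
$G{\left(z \right)} = z \left(6 + z\right)$
$\frac{844}{G{\left(P{\left(-6 \right)} \right)}} \left(610 - 1501\right) = \frac{844}{3 \left(6 + 3\right)} \left(610 - 1501\right) = \frac{844}{3 \cdot 9} \left(-891\right) = \frac{844}{27} \left(-891\right) = -27852$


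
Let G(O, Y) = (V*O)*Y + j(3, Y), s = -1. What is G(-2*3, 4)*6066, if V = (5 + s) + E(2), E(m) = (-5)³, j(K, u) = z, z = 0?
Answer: 17615664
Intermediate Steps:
j(K, u) = 0
E(m) = -125
V = -121 (V = (5 - 1) - 125 = 4 - 125 = -121)
G(O, Y) = -121*O*Y (G(O, Y) = (-121*O)*Y + 0 = -121*O*Y + 0 = -121*O*Y)
G(-2*3, 4)*6066 = -121*(-2*3)*4*6066 = -121*(-6)*4*6066 = 2904*6066 = 17615664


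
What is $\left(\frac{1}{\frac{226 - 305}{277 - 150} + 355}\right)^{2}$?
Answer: $\frac{16129}{2025540036} \approx 7.9628 \cdot 10^{-6}$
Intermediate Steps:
$\left(\frac{1}{\frac{226 - 305}{277 - 150} + 355}\right)^{2} = \left(\frac{1}{- \frac{79}{127} + 355}\right)^{2} = \left(\frac{1}{\frac{45006}{127}}\right)^{2} = \left(\frac{127}{45006}\right)^{2} = \frac{16129}{2025540036}$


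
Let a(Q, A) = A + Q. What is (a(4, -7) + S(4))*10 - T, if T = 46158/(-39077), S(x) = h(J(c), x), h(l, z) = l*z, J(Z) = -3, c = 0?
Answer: -5815392/39077 ≈ -148.82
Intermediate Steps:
S(x) = -3*x
T = -46158/39077 (T = 46158*(-1/39077) = -46158/39077 ≈ -1.1812)
(a(4, -7) + S(4))*10 - T = ((-7 + 4) - 3*4)*10 - 1*(-46158/39077) = (-3 - 12)*10 + 46158/39077 = -15*10 + 46158/39077 = -150 + 46158/39077 = -5815392/39077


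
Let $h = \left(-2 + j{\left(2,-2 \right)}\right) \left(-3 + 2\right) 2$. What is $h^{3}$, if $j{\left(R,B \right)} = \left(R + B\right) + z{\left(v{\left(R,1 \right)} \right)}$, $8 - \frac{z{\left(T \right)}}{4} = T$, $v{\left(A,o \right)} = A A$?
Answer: $-21952$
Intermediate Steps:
$v{\left(A,o \right)} = A^{2}$
$z{\left(T \right)} = 32 - 4 T$
$j{\left(R,B \right)} = 32 + B + R - 4 R^{2}$ ($j{\left(R,B \right)} = \left(R + B\right) - \left(-32 + 4 R^{2}\right) = \left(B + R\right) - \left(-32 + 4 R^{2}\right) = 32 + B + R - 4 R^{2}$)
$h = -28$ ($h = \left(-2 + \left(32 - 2 + 2 - 4 \cdot 2^{2}\right)\right) \left(-3 + 2\right) 2 = \left(-2 + \left(32 - 2 + 2 - 16\right)\right) \left(-1\right) 2 = \left(-2 + 16\right) \left(-1\right) 2 = 14 \left(-1\right) 2 = \left(-14\right) 2 = -28$)
$h^{3} = \left(-28\right)^{3} = -21952$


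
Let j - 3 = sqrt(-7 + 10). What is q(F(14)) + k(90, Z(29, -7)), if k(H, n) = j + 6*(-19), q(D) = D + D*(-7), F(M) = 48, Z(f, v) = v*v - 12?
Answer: -399 + sqrt(3) ≈ -397.27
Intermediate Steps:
Z(f, v) = -12 + v**2 (Z(f, v) = v**2 - 12 = -12 + v**2)
q(D) = -6*D (q(D) = D - 7*D = -6*D)
j = 3 + sqrt(3) (j = 3 + sqrt(-7 + 10) = 3 + sqrt(3) ≈ 4.7320)
k(H, n) = -111 + sqrt(3) (k(H, n) = (3 + sqrt(3)) + 6*(-19) = (3 + sqrt(3)) - 114 = -111 + sqrt(3))
q(F(14)) + k(90, Z(29, -7)) = -6*48 + (-111 + sqrt(3)) = -288 + (-111 + sqrt(3)) = -399 + sqrt(3)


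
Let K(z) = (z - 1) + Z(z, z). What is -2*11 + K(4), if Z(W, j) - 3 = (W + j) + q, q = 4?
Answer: -4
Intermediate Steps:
Z(W, j) = 7 + W + j (Z(W, j) = 3 + ((W + j) + 4) = 3 + (4 + W + j) = 7 + W + j)
K(z) = 6 + 3*z (K(z) = (z - 1) + (7 + z + z) = (-1 + z) + (7 + 2*z) = 6 + 3*z)
-2*11 + K(4) = -2*11 + (6 + 3*4) = -22 + (6 + 12) = -22 + 18 = -4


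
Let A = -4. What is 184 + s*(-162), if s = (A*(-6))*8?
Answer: -30920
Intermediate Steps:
s = 192 (s = -4*(-6)*8 = 24*8 = 192)
184 + s*(-162) = 184 + 192*(-162) = 184 - 31104 = -30920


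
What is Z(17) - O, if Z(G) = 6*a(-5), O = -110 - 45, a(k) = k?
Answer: 125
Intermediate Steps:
O = -155
Z(G) = -30 (Z(G) = 6*(-5) = -30)
Z(17) - O = -30 - 1*(-155) = -30 + 155 = 125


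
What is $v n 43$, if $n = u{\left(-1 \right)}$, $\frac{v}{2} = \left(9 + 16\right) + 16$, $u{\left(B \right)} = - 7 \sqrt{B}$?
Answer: $- 24682 i \approx - 24682.0 i$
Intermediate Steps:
$v = 82$ ($v = 2 \left(\left(9 + 16\right) + 16\right) = 2 \left(25 + 16\right) = 2 \cdot 41 = 82$)
$n = - 7 i$ ($n = - 7 \sqrt{-1} = - 7 i \approx - 7.0 i$)
$v n 43 = 82 \left(- 7 i\right) 43 = - 574 i 43 = - 24682 i$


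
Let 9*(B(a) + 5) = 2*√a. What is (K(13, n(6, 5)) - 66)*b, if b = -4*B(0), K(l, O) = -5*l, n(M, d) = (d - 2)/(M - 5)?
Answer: -2620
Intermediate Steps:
B(a) = -5 + 2*√a/9 (B(a) = -5 + (2*√a)/9 = -5 + 2*√a/9)
n(M, d) = (-2 + d)/(-5 + M)
b = 20 (b = -4*(-5 + 2*√0/9) = -4*(-5 + (2/9)*0) = -4*(-5 + 0) = -4*(-5) = 20)
(K(13, n(6, 5)) - 66)*b = (-5*13 - 66)*20 = (-65 - 66)*20 = -131*20 = -2620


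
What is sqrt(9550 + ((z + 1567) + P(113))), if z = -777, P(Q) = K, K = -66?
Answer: sqrt(10274) ≈ 101.36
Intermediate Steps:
P(Q) = -66
sqrt(9550 + ((z + 1567) + P(113))) = sqrt(9550 + ((-777 + 1567) - 66)) = sqrt(9550 + (790 - 66)) = sqrt(9550 + 724) = sqrt(10274)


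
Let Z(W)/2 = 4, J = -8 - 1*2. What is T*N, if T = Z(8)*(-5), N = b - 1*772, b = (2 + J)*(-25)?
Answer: 22880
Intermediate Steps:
J = -10 (J = -8 - 2 = -10)
Z(W) = 8 (Z(W) = 2*4 = 8)
b = 200 (b = (2 - 10)*(-25) = -8*(-25) = 200)
N = -572 (N = 200 - 1*772 = 200 - 772 = -572)
T = -40 (T = 8*(-5) = -40)
T*N = -40*(-572) = 22880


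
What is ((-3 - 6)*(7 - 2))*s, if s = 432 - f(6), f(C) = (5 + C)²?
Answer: -13995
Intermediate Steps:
s = 311 (s = 432 - (5 + 6)² = 432 - 1*11² = 432 - 1*121 = 432 - 121 = 311)
((-3 - 6)*(7 - 2))*s = ((-3 - 6)*(7 - 2))*311 = -9*5*311 = -45*311 = -13995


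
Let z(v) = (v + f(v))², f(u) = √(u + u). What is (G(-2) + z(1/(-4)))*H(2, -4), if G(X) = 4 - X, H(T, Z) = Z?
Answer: -89/4 + I*√2 ≈ -22.25 + 1.4142*I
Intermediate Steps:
f(u) = √2*√u (f(u) = √(2*u) = √2*√u)
z(v) = (v + √2*√v)²
(G(-2) + z(1/(-4)))*H(2, -4) = ((4 - 1*(-2)) + (1/(-4) + √2*√(1/(-4)))²)*(-4) = ((4 + 2) + (-¼ + √2*√(-¼))²)*(-4) = (6 + (-¼ + √2*(I/2))²)*(-4) = (6 + (-¼ + I*√2/2)²)*(-4) = -24 - 4*(-¼ + I*√2/2)²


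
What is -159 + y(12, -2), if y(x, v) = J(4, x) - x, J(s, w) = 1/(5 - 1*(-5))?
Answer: -1709/10 ≈ -170.90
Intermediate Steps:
J(s, w) = ⅒ (J(s, w) = 1/(5 + 5) = 1/10 = ⅒)
y(x, v) = ⅒ - x
-159 + y(12, -2) = -159 + (⅒ - 1*12) = -159 + (⅒ - 12) = -159 - 119/10 = -1709/10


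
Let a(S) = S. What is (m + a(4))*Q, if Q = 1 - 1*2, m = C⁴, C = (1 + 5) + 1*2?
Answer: -4100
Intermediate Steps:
C = 8 (C = 6 + 2 = 8)
m = 4096 (m = 8⁴ = 4096)
Q = -1 (Q = 1 - 2 = -1)
(m + a(4))*Q = (4096 + 4)*(-1) = 4100*(-1) = -4100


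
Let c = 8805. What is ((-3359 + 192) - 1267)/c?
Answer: -1478/2935 ≈ -0.50358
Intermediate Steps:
((-3359 + 192) - 1267)/c = ((-3359 + 192) - 1267)/8805 = (-3167 - 1267)*(1/8805) = -4434*1/8805 = -1478/2935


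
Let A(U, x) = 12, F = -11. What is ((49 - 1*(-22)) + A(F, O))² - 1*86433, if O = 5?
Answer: -79544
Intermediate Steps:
((49 - 1*(-22)) + A(F, O))² - 1*86433 = ((49 - 1*(-22)) + 12)² - 1*86433 = ((49 + 22) + 12)² - 86433 = (71 + 12)² - 86433 = 83² - 86433 = 6889 - 86433 = -79544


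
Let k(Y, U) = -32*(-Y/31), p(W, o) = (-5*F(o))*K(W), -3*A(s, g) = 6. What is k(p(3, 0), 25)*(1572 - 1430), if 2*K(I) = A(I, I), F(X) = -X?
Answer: 0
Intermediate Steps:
A(s, g) = -2 (A(s, g) = -1/3*6 = -2)
K(I) = -1 (K(I) = (1/2)*(-2) = -1)
p(W, o) = -5*o (p(W, o) = -(-5)*o*(-1) = (5*o)*(-1) = -5*o)
k(Y, U) = 32*Y/31 (k(Y, U) = -(-32)*Y/31 = 32*Y/31)
k(p(3, 0), 25)*(1572 - 1430) = (32*(-5*0)/31)*(1572 - 1430) = ((32/31)*0)*142 = 0*142 = 0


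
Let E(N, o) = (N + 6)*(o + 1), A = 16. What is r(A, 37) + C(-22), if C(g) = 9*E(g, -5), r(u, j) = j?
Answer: 613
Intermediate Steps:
E(N, o) = (1 + o)*(6 + N) (E(N, o) = (6 + N)*(1 + o) = (1 + o)*(6 + N))
C(g) = -216 - 36*g (C(g) = 9*(6 + g + 6*(-5) + g*(-5)) = 9*(6 + g - 30 - 5*g) = 9*(-24 - 4*g) = -216 - 36*g)
r(A, 37) + C(-22) = 37 + (-216 - 36*(-22)) = 37 + (-216 + 792) = 37 + 576 = 613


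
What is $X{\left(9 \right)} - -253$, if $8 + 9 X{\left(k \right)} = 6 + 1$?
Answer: $\frac{2276}{9} \approx 252.89$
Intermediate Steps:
$X{\left(k \right)} = - \frac{1}{9}$ ($X{\left(k \right)} = - \frac{8}{9} + \frac{6 + 1}{9} = - \frac{8}{9} + \frac{1}{9} \cdot 7 = - \frac{8}{9} + \frac{7}{9} = - \frac{1}{9}$)
$X{\left(9 \right)} - -253 = - \frac{1}{9} - -253 = - \frac{1}{9} + 253 = \frac{2276}{9}$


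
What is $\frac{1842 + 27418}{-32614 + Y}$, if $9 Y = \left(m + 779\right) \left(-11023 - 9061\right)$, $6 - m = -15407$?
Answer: $- \frac{131670}{162746827} \approx -0.00080905$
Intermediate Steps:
$m = 15413$ ($m = 6 - -15407 = 6 + 15407 = 15413$)
$Y = - \frac{325200128}{9}$ ($Y = \frac{\left(15413 + 779\right) \left(-11023 - 9061\right)}{9} = \frac{16192 \left(-20084\right)}{9} = \frac{1}{9} \left(-325200128\right) = - \frac{325200128}{9} \approx -3.6133 \cdot 10^{7}$)
$\frac{1842 + 27418}{-32614 + Y} = \frac{1842 + 27418}{-32614 - \frac{325200128}{9}} = \frac{29260}{- \frac{325493654}{9}} = 29260 \left(- \frac{9}{325493654}\right) = - \frac{131670}{162746827}$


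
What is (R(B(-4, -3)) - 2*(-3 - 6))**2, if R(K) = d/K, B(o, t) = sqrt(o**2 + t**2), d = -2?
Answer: 7744/25 ≈ 309.76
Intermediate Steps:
R(K) = -2/K
(R(B(-4, -3)) - 2*(-3 - 6))**2 = (-2/sqrt((-4)**2 + (-3)**2) - 2*(-3 - 6))**2 = (-2/sqrt(16 + 9) - 2*(-9))**2 = (-2/(sqrt(25)) + 18)**2 = (-2/5 + 18)**2 = (88/5)**2 = 7744/25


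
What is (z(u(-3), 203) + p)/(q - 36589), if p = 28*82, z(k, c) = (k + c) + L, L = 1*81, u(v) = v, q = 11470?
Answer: -859/8373 ≈ -0.10259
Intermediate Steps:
L = 81
z(k, c) = 81 + c + k (z(k, c) = (k + c) + 81 = (c + k) + 81 = 81 + c + k)
p = 2296
(z(u(-3), 203) + p)/(q - 36589) = ((81 + 203 - 3) + 2296)/(11470 - 36589) = (281 + 2296)/(-25119) = 2577*(-1/25119) = -859/8373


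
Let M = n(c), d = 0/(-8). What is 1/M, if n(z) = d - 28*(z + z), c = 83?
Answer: -1/4648 ≈ -0.00021515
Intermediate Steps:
d = 0 (d = 0*(-⅛) = 0)
n(z) = -56*z (n(z) = 0 - 28*(z + z) = 0 - 28*2*z = 0 - 56*z = -56*z)
M = -4648 (M = -56*83 = -4648)
1/M = 1/(-4648) = -1/4648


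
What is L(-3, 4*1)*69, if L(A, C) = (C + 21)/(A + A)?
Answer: -575/2 ≈ -287.50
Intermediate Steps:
L(A, C) = (21 + C)/(2*A) (L(A, C) = (21 + C)/((2*A)) = (21 + C)*(1/(2*A)) = (21 + C)/(2*A))
L(-3, 4*1)*69 = ((½)*(21 + 4*1)/(-3))*69 = ((½)*(-⅓)*(21 + 4))*69 = ((½)*(-⅓)*25)*69 = -25/6*69 = -575/2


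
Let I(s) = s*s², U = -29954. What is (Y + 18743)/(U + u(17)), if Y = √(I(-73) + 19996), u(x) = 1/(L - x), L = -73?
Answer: -1686870/2695861 - 90*I*√369021/2695861 ≈ -0.62573 - 0.02028*I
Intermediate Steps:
I(s) = s³
u(x) = 1/(-73 - x)
Y = I*√369021 (Y = √((-73)³ + 19996) = √(-389017 + 19996) = √(-369021) = I*√369021 ≈ 607.47*I)
(Y + 18743)/(U + u(17)) = (I*√369021 + 18743)/(-29954 - 1/(73 + 17)) = (18743 + I*√369021)/(-29954 - 1/90) = (18743 + I*√369021)/(-2695861/90) = (18743 + I*√369021)*(-90/2695861) = -1686870/2695861 - 90*I*√369021/2695861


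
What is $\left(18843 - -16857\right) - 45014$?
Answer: $-9314$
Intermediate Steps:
$\left(18843 - -16857\right) - 45014 = \left(18843 + 16857\right) - 45014 = 35700 - 45014 = -9314$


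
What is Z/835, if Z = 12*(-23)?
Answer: -276/835 ≈ -0.33054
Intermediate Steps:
Z = -276
Z/835 = -276/835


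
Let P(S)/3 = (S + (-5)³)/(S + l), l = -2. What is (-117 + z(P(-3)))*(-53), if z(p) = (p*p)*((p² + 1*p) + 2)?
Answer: -1167785417943/625 ≈ -1.8685e+9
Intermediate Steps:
P(S) = 3*(-125 + S)/(-2 + S) (P(S) = 3*((S + (-5)³)/(S - 2)) = 3*((S - 125)/(-2 + S)) = 3*((-125 + S)/(-2 + S)) = 3*(-125 + S)/(-2 + S))
z(p) = p²*(2 + p + p²) (z(p) = p²*((p² + p) + 2) = p²*((p + p²) + 2) = p²*(2 + p + p²))
(-117 + z(P(-3)))*(-53) = (-117 + (3*(-125 - 3)/(-2 - 3))²*(2 + 3*(-125 - 3)/(-2 - 3) + (3*(-125 - 3)/(-2 - 3))²))*(-53) = (-117 + (3*(-128)/(-5))²*(2 + 3*(-128)/(-5) + (3*(-128)/(-5))²))*(-53) = (-117 + (3*(-⅕)*(-128))²*(2 + 3*(-⅕)*(-128) + (3*(-⅕)*(-128))²))*(-53) = (-117 + (384/5)²*(2 + 384/5 + (384/5)²))*(-53) = (-117 + 147456*(2 + 384/5 + 147456/25)/25)*(-53) = (-117 + (147456/25)*(149426/25))*(-53) = (-117 + 22033760256/625)*(-53) = (22033687131/625)*(-53) = -1167785417943/625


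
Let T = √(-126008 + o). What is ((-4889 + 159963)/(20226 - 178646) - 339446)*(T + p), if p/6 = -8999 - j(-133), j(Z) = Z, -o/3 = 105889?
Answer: 715156257049806/39605 - 26887595197*I*√17747/15842 ≈ 1.8057e+10 - 2.261e+8*I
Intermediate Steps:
o = -317667 (o = -3*105889 = -317667)
p = -53196 (p = 6*(-8999 - 1*(-133)) = 6*(-8999 + 133) = 6*(-8866) = -53196)
T = 5*I*√17747 (T = √(-126008 - 317667) = √(-443675) = 5*I*√17747 ≈ 666.09*I)
((-4889 + 159963)/(20226 - 178646) - 339446)*(T + p) = ((-4889 + 159963)/(20226 - 178646) - 339446)*(5*I*√17747 - 53196) = (155074/(-158420) - 339446)*(-53196 + 5*I*√17747) = (155074*(-1/158420) - 339446)*(-53196 + 5*I*√17747) = (-77537/79210 - 339446)*(-53196 + 5*I*√17747) = -26887595197*(-53196 + 5*I*√17747)/79210 = 715156257049806/39605 - 26887595197*I*√17747/15842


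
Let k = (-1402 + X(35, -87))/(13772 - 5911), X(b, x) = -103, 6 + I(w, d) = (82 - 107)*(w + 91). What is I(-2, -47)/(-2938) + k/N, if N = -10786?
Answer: 6756004072/8896761991 ≈ 0.75938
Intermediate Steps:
I(w, d) = -2281 - 25*w (I(w, d) = -6 + (82 - 107)*(w + 91) = -6 - 25*(91 + w) = -6 + (-2275 - 25*w) = -2281 - 25*w)
k = -215/1123 (k = (-1402 - 103)/(13772 - 5911) = -1505/7861 = -1505*1/7861 = -215/1123 ≈ -0.19145)
I(-2, -47)/(-2938) + k/N = (-2281 - 25*(-2))/(-2938) - 215/1123/(-10786) = (-2281 + 50)*(-1/2938) - 215/1123*(-1/10786) = -2231*(-1/2938) + 215/12112678 = 2231/2938 + 215/12112678 = 6756004072/8896761991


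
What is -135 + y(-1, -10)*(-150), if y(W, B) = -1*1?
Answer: 15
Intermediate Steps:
y(W, B) = -1
-135 + y(-1, -10)*(-150) = -135 - 1*(-150) = -135 + 150 = 15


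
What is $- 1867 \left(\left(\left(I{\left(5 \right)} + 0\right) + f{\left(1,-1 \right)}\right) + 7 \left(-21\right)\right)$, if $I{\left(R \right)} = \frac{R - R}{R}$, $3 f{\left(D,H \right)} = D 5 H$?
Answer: $\frac{832682}{3} \approx 2.7756 \cdot 10^{5}$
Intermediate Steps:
$f{\left(D,H \right)} = \frac{5 D H}{3}$ ($f{\left(D,H \right)} = \frac{D 5 H}{3} = \frac{5 D H}{3}$)
$I{\left(R \right)} = 0$ ($I{\left(R \right)} = \frac{0}{R} = 0$)
$- 1867 \left(\left(\left(I{\left(5 \right)} + 0\right) + f{\left(1,-1 \right)}\right) + 7 \left(-21\right)\right) = - 1867 \left(\left(\left(0 + 0\right) + \frac{5}{3} \cdot 1 \left(-1\right)\right) + 7 \left(-21\right)\right) = - 1867 \left(\left(0 - \frac{5}{3}\right) - 147\right) = - 1867 \left(- \frac{5}{3} - 147\right) = \left(-1867\right) \left(- \frac{446}{3}\right) = \frac{832682}{3}$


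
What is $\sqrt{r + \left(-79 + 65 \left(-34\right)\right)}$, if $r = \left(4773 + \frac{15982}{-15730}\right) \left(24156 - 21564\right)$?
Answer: $\frac{\sqrt{6322162871895}}{715} \approx 3516.6$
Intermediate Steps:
$r = \frac{97282047168}{7865}$ ($r = \left(4773 + 15982 \left(- \frac{1}{15730}\right)\right) 2592 = \left(4773 - \frac{7991}{7865}\right) 2592 = \frac{37531654}{7865} \cdot 2592 = \frac{97282047168}{7865} \approx 1.2369 \cdot 10^{7}$)
$\sqrt{r + \left(-79 + 65 \left(-34\right)\right)} = \sqrt{\frac{97282047168}{7865} + \left(-79 + 65 \left(-34\right)\right)} = \sqrt{\frac{97282047168}{7865} - 2289} = \sqrt{\frac{97264044183}{7865}} = \frac{\sqrt{6322162871895}}{715}$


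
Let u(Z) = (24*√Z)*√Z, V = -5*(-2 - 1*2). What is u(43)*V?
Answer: 20640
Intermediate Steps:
V = 20 (V = -5*(-2 - 2) = -5*(-4) = 20)
u(Z) = 24*Z
u(43)*V = (24*43)*20 = 1032*20 = 20640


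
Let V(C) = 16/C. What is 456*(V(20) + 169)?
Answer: 387144/5 ≈ 77429.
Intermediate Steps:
456*(V(20) + 169) = 456*(16/20 + 169) = 456*(16*(1/20) + 169) = 456*(⅘ + 169) = 456*(849/5) = 387144/5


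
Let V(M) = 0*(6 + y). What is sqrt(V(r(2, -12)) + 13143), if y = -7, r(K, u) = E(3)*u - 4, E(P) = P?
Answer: sqrt(13143) ≈ 114.64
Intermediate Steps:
r(K, u) = -4 + 3*u (r(K, u) = 3*u - 4 = -4 + 3*u)
V(M) = 0 (V(M) = 0*(6 - 7) = 0*(-1) = 0)
sqrt(V(r(2, -12)) + 13143) = sqrt(0 + 13143) = sqrt(13143)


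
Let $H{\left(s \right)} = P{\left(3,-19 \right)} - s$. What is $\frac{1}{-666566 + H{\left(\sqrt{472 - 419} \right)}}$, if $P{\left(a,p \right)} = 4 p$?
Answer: $- \frac{666642}{444411556111} + \frac{\sqrt{53}}{444411556111} \approx -1.5 \cdot 10^{-6}$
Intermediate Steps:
$H{\left(s \right)} = -76 - s$ ($H{\left(s \right)} = 4 \left(-19\right) - s = -76 - s$)
$\frac{1}{-666566 + H{\left(\sqrt{472 - 419} \right)}} = \frac{1}{-666566 - \left(76 + \sqrt{472 - 419}\right)} = \frac{1}{-666566 - \left(76 + \sqrt{53}\right)} = \frac{1}{-666642 - \sqrt{53}}$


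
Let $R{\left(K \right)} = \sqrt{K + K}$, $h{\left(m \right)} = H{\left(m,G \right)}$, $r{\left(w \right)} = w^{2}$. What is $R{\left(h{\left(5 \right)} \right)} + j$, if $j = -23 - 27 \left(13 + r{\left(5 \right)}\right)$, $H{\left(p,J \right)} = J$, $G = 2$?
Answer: $-1047$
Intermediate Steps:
$h{\left(m \right)} = 2$
$R{\left(K \right)} = \sqrt{2} \sqrt{K}$ ($R{\left(K \right)} = \sqrt{2 K} = \sqrt{2} \sqrt{K}$)
$j = -1049$ ($j = -23 - 27 \left(13 + 5^{2}\right) = -23 - 27 \left(13 + 25\right) = -23 - 1026 = -1049$)
$R{\left(h{\left(5 \right)} \right)} + j = \sqrt{2} \sqrt{2} - 1049 = 2 - 1049 = -1047$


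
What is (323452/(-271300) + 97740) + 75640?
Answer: 11759417637/67825 ≈ 1.7338e+5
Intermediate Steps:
(323452/(-271300) + 97740) + 75640 = (323452*(-1/271300) + 97740) + 75640 = (-80863/67825 + 97740) + 75640 = 6629134637/67825 + 75640 = 11759417637/67825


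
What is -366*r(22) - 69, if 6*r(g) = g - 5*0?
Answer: -1411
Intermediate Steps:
r(g) = g/6 (r(g) = (g - 5*0)/6 = (g + 0)/6 = g/6)
-366*r(22) - 69 = -61*22 - 69 = -366*11/3 - 69 = -1342 - 69 = -1411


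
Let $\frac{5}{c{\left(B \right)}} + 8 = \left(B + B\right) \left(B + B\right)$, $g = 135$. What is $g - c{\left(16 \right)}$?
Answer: $\frac{137155}{1016} \approx 135.0$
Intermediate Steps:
$c{\left(B \right)} = \frac{5}{-8 + 4 B^{2}}$ ($c{\left(B \right)} = \frac{5}{-8 + \left(B + B\right) \left(B + B\right)} = \frac{5}{-8 + 2 B 2 B} = \frac{5}{-8 + 4 B^{2}}$)
$g - c{\left(16 \right)} = 135 - \frac{5}{4 \left(-2 + 16^{2}\right)} = 135 - \frac{5}{4 \left(-2 + 256\right)} = 135 - \frac{5}{4 \cdot 254} = 135 - \frac{5}{4} \cdot \frac{1}{254} = 135 - \frac{5}{1016} = \frac{137155}{1016}$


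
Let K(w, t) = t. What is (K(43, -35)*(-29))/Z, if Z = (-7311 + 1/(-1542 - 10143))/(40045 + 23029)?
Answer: -79633275/9094 ≈ -8756.7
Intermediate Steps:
Z = -63658/549195 (Z = (-7311 + 1/(-11685))/63074 = (-7311 - 1/11685)*(1/63074) = -85429036/11685*1/63074 = -63658/549195 ≈ -0.11591)
(K(43, -35)*(-29))/Z = (-35*(-29))/(-63658/549195) = 1015*(-549195/63658) = -79633275/9094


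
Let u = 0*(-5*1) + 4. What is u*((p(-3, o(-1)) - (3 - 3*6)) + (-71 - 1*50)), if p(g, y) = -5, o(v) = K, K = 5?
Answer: -444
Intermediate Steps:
o(v) = 5
u = 4 (u = 0*(-5) + 4 = 0 + 4 = 4)
u*((p(-3, o(-1)) - (3 - 3*6)) + (-71 - 1*50)) = 4*((-5 - (3 - 3*6)) + (-71 - 1*50)) = 4*((-5 - (3 - 18)) + (-71 - 50)) = 4*((-5 - 1*(-15)) - 121) = 4*((-5 + 15) - 121) = 4*(10 - 121) = 4*(-111) = -444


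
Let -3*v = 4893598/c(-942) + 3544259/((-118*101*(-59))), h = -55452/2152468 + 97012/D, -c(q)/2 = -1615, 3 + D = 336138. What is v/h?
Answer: -20815907400329249733719/10798248805400988074 ≈ -1927.7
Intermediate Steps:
D = 336135 (D = -3 + 336138 = 336135)
c(q) = 3230 (c(q) = -2*(-1615) = 3230)
h = 47543966899/180879957795 (h = -55452/2152468 + 97012/336135 = -55452*1/2152468 + 97012*(1/336135) = -13863/538117 + 97012/336135 = 47543966899/180879957795 ≈ 0.26285)
v = -1726220056723/3406819890 (v = -(4893598/3230 + 3544259/((-118*101*(-59))))/3 = -(4893598*(1/3230) + 3544259/((-11918*(-59))))/3 = -(2446799/1615 + 3544259/703162)/3 = -1/3*1726220056723/1135606630 = -1726220056723/3406819890 ≈ -506.70)
v/h = -1726220056723/(3406819890*47543966899/180879957795) = -1726220056723/3406819890*180879957795/47543966899 = -20815907400329249733719/10798248805400988074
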